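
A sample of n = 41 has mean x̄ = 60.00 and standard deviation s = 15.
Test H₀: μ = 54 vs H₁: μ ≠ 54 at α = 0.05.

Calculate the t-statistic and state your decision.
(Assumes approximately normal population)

df = n - 1 = 40
SE = s/√n = 15/√41 = 2.3426
t = (x̄ - μ₀)/SE = (60.00 - 54)/2.3426 = 2.5613
Critical value: t_{0.025,40} = ±2.021
p-value ≈ 0.0143
Decision: reject H₀

Answer: t = 2.5613, reject H₀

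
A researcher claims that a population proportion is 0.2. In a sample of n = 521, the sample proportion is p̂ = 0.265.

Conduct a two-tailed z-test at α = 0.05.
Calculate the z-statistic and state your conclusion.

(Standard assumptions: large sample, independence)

Answer: z = 3.7092, reject H₀

Derivation:
H₀: p = 0.2, H₁: p ≠ 0.2
Standard error: SE = √(p₀(1-p₀)/n) = √(0.2×0.8/521) = 0.017524
z-statistic: z = (p̂ - p₀)/SE = (0.265 - 0.2)/0.017524 = 3.7092
Critical value: z_0.025 = ±1.960
p-value = 0.0002
Decision: reject H₀ at α = 0.05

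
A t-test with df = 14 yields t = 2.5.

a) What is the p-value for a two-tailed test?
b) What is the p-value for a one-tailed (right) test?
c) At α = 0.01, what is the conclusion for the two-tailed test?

Using t-distribution with df = 14:
a) Two-tailed: p = 2×P(T > 2.5) = 0.0255
b) One-tailed: p = P(T > 2.5) = 0.0127
c) 0.0255 ≥ 0.01, fail to reject H₀

Answer: a) 0.0255, b) 0.0127, c) fail to reject H₀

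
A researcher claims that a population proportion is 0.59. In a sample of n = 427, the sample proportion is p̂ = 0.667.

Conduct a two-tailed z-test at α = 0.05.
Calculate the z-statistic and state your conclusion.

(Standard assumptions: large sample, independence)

H₀: p = 0.59, H₁: p ≠ 0.59
Standard error: SE = √(p₀(1-p₀)/n) = √(0.59×0.41/427) = 0.023801
z-statistic: z = (p̂ - p₀)/SE = (0.667 - 0.59)/0.023801 = 3.2352
Critical value: z_0.025 = ±1.960
p-value = 0.0012
Decision: reject H₀ at α = 0.05

Answer: z = 3.2352, reject H₀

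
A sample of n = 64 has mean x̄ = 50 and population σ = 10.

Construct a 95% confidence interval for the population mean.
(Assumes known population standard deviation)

Answer: (47.5500, 52.4500)

Derivation:
Confidence level: 95%, α = 0.05
z_0.025 = 1.960
SE = σ/√n = 10/√64 = 1.2500
Margin of error = 1.960 × 1.2500 = 2.4500
CI: x̄ ± margin = 50 ± 2.4500
CI: (47.5500, 52.4500)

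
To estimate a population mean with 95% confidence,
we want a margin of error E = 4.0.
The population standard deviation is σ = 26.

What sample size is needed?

Answer: n = 163

Derivation:
z_0.025 = 1.960
n = (z×σ/E)² = (1.960×26/4.0)²
n = 162.3076
Round up: n = 163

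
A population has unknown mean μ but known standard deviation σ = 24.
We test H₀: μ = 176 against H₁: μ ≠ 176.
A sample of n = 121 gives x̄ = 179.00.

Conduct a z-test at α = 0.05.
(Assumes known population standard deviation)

Answer: z = 1.3750, fail to reject H₀

Derivation:
Standard error: SE = σ/√n = 24/√121 = 2.1818
z-statistic: z = (x̄ - μ₀)/SE = (179.00 - 176)/2.1818 = 1.3750
Critical value: ±1.960
p-value = 0.1691
Decision: fail to reject H₀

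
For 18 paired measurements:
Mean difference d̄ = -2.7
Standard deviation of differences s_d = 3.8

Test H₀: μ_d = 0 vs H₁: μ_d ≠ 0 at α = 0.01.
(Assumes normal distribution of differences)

Answer: t = -3.0144, reject H₀

Derivation:
df = n - 1 = 17
SE = s_d/√n = 3.8/√18 = 0.8957
t = d̄/SE = -2.7/0.8957 = -3.0144
Critical value: t_{0.005,17} = ±2.898
p-value ≈ 0.0078
Decision: reject H₀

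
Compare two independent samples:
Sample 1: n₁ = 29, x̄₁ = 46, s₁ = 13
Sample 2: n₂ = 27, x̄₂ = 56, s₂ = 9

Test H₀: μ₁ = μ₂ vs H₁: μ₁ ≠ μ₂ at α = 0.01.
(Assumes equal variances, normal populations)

Pooled variance: s²_p = [28×13² + 26×9²]/(54) = 126.6296
s_p = 11.2530
SE = s_p×√(1/n₁ + 1/n₂) = 11.2530×√(1/29 + 1/27) = 3.0094
t = (x̄₁ - x̄₂)/SE = (46 - 56)/3.0094 = -3.3229
df = 54, t-critical = ±2.670
Decision: reject H₀

Answer: t = -3.3229, reject H₀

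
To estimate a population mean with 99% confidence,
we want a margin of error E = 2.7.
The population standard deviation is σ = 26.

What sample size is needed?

Answer: n = 616

Derivation:
z_0.005 = 2.576
n = (z×σ/E)² = (2.576×26/2.7)²
n = 615.3340
Round up: n = 616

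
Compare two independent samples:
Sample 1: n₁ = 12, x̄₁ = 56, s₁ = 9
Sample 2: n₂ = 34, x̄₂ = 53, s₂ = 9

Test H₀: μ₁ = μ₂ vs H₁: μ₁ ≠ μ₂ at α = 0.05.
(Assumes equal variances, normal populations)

Answer: t = 0.9927, fail to reject H₀

Derivation:
Pooled variance: s²_p = [11×9² + 33×9²]/(44) = 81.0000
s_p = 9.0000
SE = s_p×√(1/n₁ + 1/n₂) = 9.0000×√(1/12 + 1/34) = 3.0220
t = (x̄₁ - x̄₂)/SE = (56 - 53)/3.0220 = 0.9927
df = 44, t-critical = ±2.015
Decision: fail to reject H₀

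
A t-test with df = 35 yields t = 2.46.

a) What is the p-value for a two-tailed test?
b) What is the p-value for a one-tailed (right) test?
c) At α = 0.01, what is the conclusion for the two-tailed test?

Using t-distribution with df = 35:
a) Two-tailed: p = 2×P(T > 2.46) = 0.0190
b) One-tailed: p = P(T > 2.46) = 0.0095
c) 0.0190 ≥ 0.01, fail to reject H₀

Answer: a) 0.0190, b) 0.0095, c) fail to reject H₀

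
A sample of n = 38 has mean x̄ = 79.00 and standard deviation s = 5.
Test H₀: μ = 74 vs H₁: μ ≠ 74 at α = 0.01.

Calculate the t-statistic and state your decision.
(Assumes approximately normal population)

df = n - 1 = 37
SE = s/√n = 5/√38 = 0.8111
t = (x̄ - μ₀)/SE = (79.00 - 74)/0.8111 = 6.1645
Critical value: t_{0.005,37} = ±2.715
p-value < 0.0001
Decision: reject H₀

Answer: t = 6.1645, reject H₀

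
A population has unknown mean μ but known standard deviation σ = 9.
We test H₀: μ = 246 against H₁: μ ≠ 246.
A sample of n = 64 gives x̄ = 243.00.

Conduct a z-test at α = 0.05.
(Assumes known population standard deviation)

Answer: z = -2.6667, reject H₀

Derivation:
Standard error: SE = σ/√n = 9/√64 = 1.1250
z-statistic: z = (x̄ - μ₀)/SE = (243.00 - 246)/1.1250 = -2.6667
Critical value: ±1.960
p-value = 0.0077
Decision: reject H₀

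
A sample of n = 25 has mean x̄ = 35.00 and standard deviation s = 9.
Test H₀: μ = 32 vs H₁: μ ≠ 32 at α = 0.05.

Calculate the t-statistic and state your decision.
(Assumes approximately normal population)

df = n - 1 = 24
SE = s/√n = 9/√25 = 1.8000
t = (x̄ - μ₀)/SE = (35.00 - 32)/1.8000 = 1.6667
Critical value: t_{0.025,24} = ±2.064
p-value ≈ 0.1086
Decision: fail to reject H₀

Answer: t = 1.6667, fail to reject H₀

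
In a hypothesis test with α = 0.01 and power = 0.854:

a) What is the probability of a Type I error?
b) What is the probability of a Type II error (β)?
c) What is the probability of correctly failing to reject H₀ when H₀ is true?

Answer: a) 0.01, b) 0.146, c) 0.99

Derivation:
a) Type I error probability = α = 0.01
b) Power = P(reject H₀ | H₁ true) = 1 - β = 0.854, so Type II error probability = β = 1 - Power = 0.146
c) P(fail to reject H₀ | H₀ true) = 1 - α = 0.99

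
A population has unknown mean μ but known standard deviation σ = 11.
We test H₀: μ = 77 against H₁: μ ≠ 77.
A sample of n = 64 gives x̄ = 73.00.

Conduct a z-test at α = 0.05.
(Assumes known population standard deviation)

Answer: z = -2.9091, reject H₀

Derivation:
Standard error: SE = σ/√n = 11/√64 = 1.3750
z-statistic: z = (x̄ - μ₀)/SE = (73.00 - 77)/1.3750 = -2.9091
Critical value: ±1.960
p-value = 0.0036
Decision: reject H₀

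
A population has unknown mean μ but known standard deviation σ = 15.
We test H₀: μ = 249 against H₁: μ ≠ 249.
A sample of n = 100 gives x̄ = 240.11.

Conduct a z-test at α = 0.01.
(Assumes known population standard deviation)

Standard error: SE = σ/√n = 15/√100 = 1.5000
z-statistic: z = (x̄ - μ₀)/SE = (240.11 - 249)/1.5000 = -5.9267
Critical value: ±2.576
p-value < 0.0001
Decision: reject H₀

Answer: z = -5.9267, reject H₀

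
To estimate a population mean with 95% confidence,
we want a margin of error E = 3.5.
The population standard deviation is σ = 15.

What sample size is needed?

Answer: n = 71

Derivation:
z_0.025 = 1.960
n = (z×σ/E)² = (1.960×15/3.5)²
n = 70.5600
Round up: n = 71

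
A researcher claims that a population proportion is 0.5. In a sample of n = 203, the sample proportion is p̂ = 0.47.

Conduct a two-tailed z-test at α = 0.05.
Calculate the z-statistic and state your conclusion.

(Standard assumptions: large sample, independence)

H₀: p = 0.5, H₁: p ≠ 0.5
Standard error: SE = √(p₀(1-p₀)/n) = √(0.5×0.5/203) = 0.035093
z-statistic: z = (p̂ - p₀)/SE = (0.47 - 0.5)/0.035093 = -0.8549
Critical value: z_0.025 = ±1.960
p-value = 0.3926
Decision: fail to reject H₀ at α = 0.05

Answer: z = -0.8549, fail to reject H₀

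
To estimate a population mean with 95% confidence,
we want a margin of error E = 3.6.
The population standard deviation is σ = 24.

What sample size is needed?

z_0.025 = 1.960
n = (z×σ/E)² = (1.960×24/3.6)²
n = 170.7378
Round up: n = 171

Answer: n = 171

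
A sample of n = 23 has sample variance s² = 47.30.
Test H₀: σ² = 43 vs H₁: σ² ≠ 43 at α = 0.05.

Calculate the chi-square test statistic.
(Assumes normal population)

Answer: χ² = 24.2000, fail to reject H₀

Derivation:
df = n - 1 = 22
χ² = (n-1)s²/σ₀² = 22×47.30/43 = 24.2000
Critical values: χ²_{0.975,22} = 10.982, χ²_{0.025,22} = 36.781
Rejection region: χ² < 10.982 or χ² > 36.781
Decision: fail to reject H₀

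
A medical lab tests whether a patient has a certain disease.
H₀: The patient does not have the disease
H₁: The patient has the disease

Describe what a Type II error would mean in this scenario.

Answer: Failing to diagnose a patient who actually has the disease (false negative)

Derivation:
Type I error: rejecting H₀ when it is actually true (false positive).
Type II error: failing to reject H₀ when H₁ is actually true (false negative).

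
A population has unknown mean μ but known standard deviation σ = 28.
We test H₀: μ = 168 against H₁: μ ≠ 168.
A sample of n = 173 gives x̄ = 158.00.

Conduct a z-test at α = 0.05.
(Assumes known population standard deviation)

Standard error: SE = σ/√n = 28/√173 = 2.1288
z-statistic: z = (x̄ - μ₀)/SE = (158.00 - 168)/2.1288 = -4.6975
Critical value: ±1.960
p-value < 0.0001
Decision: reject H₀

Answer: z = -4.6975, reject H₀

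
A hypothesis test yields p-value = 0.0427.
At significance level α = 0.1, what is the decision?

Compare p-value to α:
0.0427 < 0.1
Decision: reject H₀

Answer: reject H₀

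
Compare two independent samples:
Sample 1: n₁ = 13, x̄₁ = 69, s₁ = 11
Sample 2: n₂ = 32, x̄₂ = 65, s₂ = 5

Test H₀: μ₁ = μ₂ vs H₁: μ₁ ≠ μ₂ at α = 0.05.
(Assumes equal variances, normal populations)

Pooled variance: s²_p = [12×11² + 31×5²]/(43) = 51.7907
s_p = 7.1966
SE = s_p×√(1/n₁ + 1/n₂) = 7.1966×√(1/13 + 1/32) = 2.3669
t = (x̄₁ - x̄₂)/SE = (69 - 65)/2.3669 = 1.6900
df = 43, t-critical = ±2.017
Decision: fail to reject H₀

Answer: t = 1.6900, fail to reject H₀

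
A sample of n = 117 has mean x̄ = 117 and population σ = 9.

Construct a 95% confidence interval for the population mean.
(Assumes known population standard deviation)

Confidence level: 95%, α = 0.05
z_0.025 = 1.960
SE = σ/√n = 9/√117 = 0.8321
Margin of error = 1.960 × 0.8321 = 1.6309
CI: x̄ ± margin = 117 ± 1.6309
CI: (115.3691, 118.6309)

Answer: (115.3691, 118.6309)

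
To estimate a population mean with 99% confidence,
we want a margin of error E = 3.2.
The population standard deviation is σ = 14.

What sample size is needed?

z_0.005 = 2.576
n = (z×σ/E)² = (2.576×14/3.2)²
n = 127.0129
Round up: n = 128

Answer: n = 128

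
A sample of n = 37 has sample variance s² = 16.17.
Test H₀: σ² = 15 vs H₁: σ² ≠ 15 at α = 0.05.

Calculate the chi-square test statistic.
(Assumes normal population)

Answer: χ² = 38.8080, fail to reject H₀

Derivation:
df = n - 1 = 36
χ² = (n-1)s²/σ₀² = 36×16.17/15 = 38.8080
Critical values: χ²_{0.975,36} = 21.336, χ²_{0.025,36} = 54.437
Rejection region: χ² < 21.336 or χ² > 54.437
Decision: fail to reject H₀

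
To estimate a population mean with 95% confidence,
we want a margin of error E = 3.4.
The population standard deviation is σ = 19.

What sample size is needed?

z_0.025 = 1.960
n = (z×σ/E)² = (1.960×19/3.4)²
n = 119.9669
Round up: n = 120

Answer: n = 120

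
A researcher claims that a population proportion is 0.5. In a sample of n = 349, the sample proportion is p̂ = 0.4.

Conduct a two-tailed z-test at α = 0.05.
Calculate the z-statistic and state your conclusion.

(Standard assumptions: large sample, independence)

H₀: p = 0.5, H₁: p ≠ 0.5
Standard error: SE = √(p₀(1-p₀)/n) = √(0.5×0.5/349) = 0.026764
z-statistic: z = (p̂ - p₀)/SE = (0.4 - 0.5)/0.026764 = -3.7364
Critical value: z_0.025 = ±1.960
p-value = 0.0002
Decision: reject H₀ at α = 0.05

Answer: z = -3.7364, reject H₀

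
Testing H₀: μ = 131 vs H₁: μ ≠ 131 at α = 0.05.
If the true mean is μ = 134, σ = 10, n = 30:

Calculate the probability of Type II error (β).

Answer: β ≈ 0.6241

Derivation:
SE = σ/√n = 10/√30 = 1.8257
Critical values: μ₀ ± z_0.025×SE = 131 ± 1.960×1.8257
Acceptance region: (127.4216, 134.5784)
Under H₁ (μ = 134): z_high = (134.5784 - 134)/1.8257 = 0.3168, z_low = (127.4216 - 134)/1.8257 = -3.6032
β = P(not reject | H₁) = Φ(0.3168) - Φ(-3.6032) ≈ 0.6241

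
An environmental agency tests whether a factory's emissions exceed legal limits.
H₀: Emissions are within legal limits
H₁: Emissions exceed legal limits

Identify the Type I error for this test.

Answer: Citing a compliant factory for excess emissions

Derivation:
A Type I error (probability α) occurs when we reject a true H₀.
A Type II error (probability β) occurs when we fail to reject a false H₀.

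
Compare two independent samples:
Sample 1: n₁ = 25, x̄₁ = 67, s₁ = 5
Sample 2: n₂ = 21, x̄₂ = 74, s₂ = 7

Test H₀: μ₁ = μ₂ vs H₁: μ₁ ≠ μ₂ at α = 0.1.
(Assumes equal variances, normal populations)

Pooled variance: s²_p = [24×5² + 20×7²]/(44) = 35.9091
s_p = 5.9924
SE = s_p×√(1/n₁ + 1/n₂) = 5.9924×√(1/25 + 1/21) = 1.7738
t = (x̄₁ - x̄₂)/SE = (67 - 74)/1.7738 = -3.9463
df = 44, t-critical = ±1.680
Decision: reject H₀

Answer: t = -3.9463, reject H₀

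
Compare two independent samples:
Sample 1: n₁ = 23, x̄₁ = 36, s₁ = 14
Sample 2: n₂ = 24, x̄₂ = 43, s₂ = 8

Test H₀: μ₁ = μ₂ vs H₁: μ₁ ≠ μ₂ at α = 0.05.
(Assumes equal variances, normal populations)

Pooled variance: s²_p = [22×14² + 23×8²]/(45) = 128.5333
s_p = 11.3373
SE = s_p×√(1/n₁ + 1/n₂) = 11.3373×√(1/23 + 1/24) = 3.3082
t = (x̄₁ - x̄₂)/SE = (36 - 43)/3.3082 = -2.1160
df = 45, t-critical = ±2.014
Decision: reject H₀

Answer: t = -2.1160, reject H₀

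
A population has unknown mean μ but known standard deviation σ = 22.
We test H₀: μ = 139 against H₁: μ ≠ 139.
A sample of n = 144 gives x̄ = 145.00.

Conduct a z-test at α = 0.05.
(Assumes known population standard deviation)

Standard error: SE = σ/√n = 22/√144 = 1.8333
z-statistic: z = (x̄ - μ₀)/SE = (145.00 - 139)/1.8333 = 3.2728
Critical value: ±1.960
p-value = 0.0011
Decision: reject H₀

Answer: z = 3.2728, reject H₀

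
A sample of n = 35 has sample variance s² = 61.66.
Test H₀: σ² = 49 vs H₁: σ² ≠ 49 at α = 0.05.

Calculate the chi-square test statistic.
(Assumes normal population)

Answer: χ² = 42.7845, fail to reject H₀

Derivation:
df = n - 1 = 34
χ² = (n-1)s²/σ₀² = 34×61.66/49 = 42.7845
Critical values: χ²_{0.975,34} = 19.806, χ²_{0.025,34} = 51.966
Rejection region: χ² < 19.806 or χ² > 51.966
Decision: fail to reject H₀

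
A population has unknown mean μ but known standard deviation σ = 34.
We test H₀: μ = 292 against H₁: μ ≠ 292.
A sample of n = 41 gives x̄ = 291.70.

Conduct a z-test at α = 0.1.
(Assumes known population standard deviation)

Standard error: SE = σ/√n = 34/√41 = 5.3099
z-statistic: z = (x̄ - μ₀)/SE = (291.70 - 292)/5.3099 = -0.0565
Critical value: ±1.645
p-value = 0.9549
Decision: fail to reject H₀

Answer: z = -0.0565, fail to reject H₀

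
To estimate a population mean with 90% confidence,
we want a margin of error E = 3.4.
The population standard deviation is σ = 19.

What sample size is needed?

Answer: n = 85

Derivation:
z_0.05 = 1.645
n = (z×σ/E)² = (1.645×19/3.4)²
n = 84.5048
Round up: n = 85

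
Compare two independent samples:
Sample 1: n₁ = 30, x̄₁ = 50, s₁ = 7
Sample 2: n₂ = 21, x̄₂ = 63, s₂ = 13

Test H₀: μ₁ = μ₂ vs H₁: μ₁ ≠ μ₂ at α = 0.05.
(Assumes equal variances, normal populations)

Answer: t = -4.6160, reject H₀

Derivation:
Pooled variance: s²_p = [29×7² + 20×13²]/(49) = 97.9796
s_p = 9.8985
SE = s_p×√(1/n₁ + 1/n₂) = 9.8985×√(1/30 + 1/21) = 2.8163
t = (x̄₁ - x̄₂)/SE = (50 - 63)/2.8163 = -4.6160
df = 49, t-critical = ±2.010
Decision: reject H₀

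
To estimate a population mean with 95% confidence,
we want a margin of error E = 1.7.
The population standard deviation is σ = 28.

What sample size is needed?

Answer: n = 1043

Derivation:
z_0.025 = 1.960
n = (z×σ/E)² = (1.960×28/1.7)²
n = 1042.1503
Round up: n = 1043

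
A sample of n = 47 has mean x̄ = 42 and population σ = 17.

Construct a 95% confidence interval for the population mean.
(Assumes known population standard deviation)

Confidence level: 95%, α = 0.05
z_0.025 = 1.960
SE = σ/√n = 17/√47 = 2.4797
Margin of error = 1.960 × 2.4797 = 4.8602
CI: x̄ ± margin = 42 ± 4.8602
CI: (37.1398, 46.8602)

Answer: (37.1398, 46.8602)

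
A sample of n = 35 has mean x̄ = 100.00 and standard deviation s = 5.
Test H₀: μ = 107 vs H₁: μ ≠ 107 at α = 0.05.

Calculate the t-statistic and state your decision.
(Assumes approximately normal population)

df = n - 1 = 34
SE = s/√n = 5/√35 = 0.8452
t = (x̄ - μ₀)/SE = (100.00 - 107)/0.8452 = -8.2821
Critical value: t_{0.025,34} = ±2.032
p-value < 0.0001
Decision: reject H₀

Answer: t = -8.2821, reject H₀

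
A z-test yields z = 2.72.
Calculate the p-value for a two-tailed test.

For z = 2.72:
p = 2×P(Z > |2.72|) = 2×(1 - Φ(2.72)) = 0.0065

Answer: p-value ≈ 0.0065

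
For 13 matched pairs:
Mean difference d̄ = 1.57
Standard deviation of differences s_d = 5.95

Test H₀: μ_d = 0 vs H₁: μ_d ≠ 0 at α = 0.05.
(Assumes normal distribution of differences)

df = n - 1 = 12
SE = s_d/√n = 5.95/√13 = 1.6502
t = d̄/SE = 1.57/1.6502 = 0.9514
Critical value: t_{0.025,12} = ±2.179
p-value ≈ 0.3602
Decision: fail to reject H₀

Answer: t = 0.9514, fail to reject H₀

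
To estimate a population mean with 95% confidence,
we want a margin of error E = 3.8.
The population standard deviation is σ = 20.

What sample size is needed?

Answer: n = 107

Derivation:
z_0.025 = 1.960
n = (z×σ/E)² = (1.960×20/3.8)²
n = 106.4155
Round up: n = 107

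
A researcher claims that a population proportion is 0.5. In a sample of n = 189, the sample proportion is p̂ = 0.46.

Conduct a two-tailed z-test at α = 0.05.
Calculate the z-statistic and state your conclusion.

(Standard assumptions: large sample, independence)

H₀: p = 0.5, H₁: p ≠ 0.5
Standard error: SE = √(p₀(1-p₀)/n) = √(0.5×0.5/189) = 0.036370
z-statistic: z = (p̂ - p₀)/SE = (0.46 - 0.5)/0.036370 = -1.0998
Critical value: z_0.025 = ±1.960
p-value = 0.2714
Decision: fail to reject H₀ at α = 0.05

Answer: z = -1.0998, fail to reject H₀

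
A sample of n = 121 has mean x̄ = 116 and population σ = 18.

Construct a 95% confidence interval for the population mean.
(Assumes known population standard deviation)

Answer: (112.7927, 119.2073)

Derivation:
Confidence level: 95%, α = 0.05
z_0.025 = 1.960
SE = σ/√n = 18/√121 = 1.6364
Margin of error = 1.960 × 1.6364 = 3.2073
CI: x̄ ± margin = 116 ± 3.2073
CI: (112.7927, 119.2073)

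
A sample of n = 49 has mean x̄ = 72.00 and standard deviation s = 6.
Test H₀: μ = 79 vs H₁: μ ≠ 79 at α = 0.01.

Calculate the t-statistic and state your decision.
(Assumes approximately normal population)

df = n - 1 = 48
SE = s/√n = 6/√49 = 0.8571
t = (x̄ - μ₀)/SE = (72.00 - 79)/0.8571 = -8.1671
Critical value: t_{0.005,48} = ±2.682
p-value < 0.0001
Decision: reject H₀

Answer: t = -8.1671, reject H₀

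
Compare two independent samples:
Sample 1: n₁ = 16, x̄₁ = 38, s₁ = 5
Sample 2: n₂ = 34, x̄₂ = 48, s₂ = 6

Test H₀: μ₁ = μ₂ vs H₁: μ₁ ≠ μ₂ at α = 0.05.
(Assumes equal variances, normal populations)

Pooled variance: s²_p = [15×5² + 33×6²]/(48) = 32.5625
s_p = 5.7064
SE = s_p×√(1/n₁ + 1/n₂) = 5.7064×√(1/16 + 1/34) = 1.7300
t = (x̄₁ - x̄₂)/SE = (38 - 48)/1.7300 = -5.7803
df = 48, t-critical = ±2.011
Decision: reject H₀

Answer: t = -5.7803, reject H₀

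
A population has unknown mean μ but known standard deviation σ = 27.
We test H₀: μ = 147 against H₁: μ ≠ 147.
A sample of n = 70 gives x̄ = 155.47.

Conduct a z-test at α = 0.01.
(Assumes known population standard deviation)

Standard error: SE = σ/√n = 27/√70 = 3.2271
z-statistic: z = (x̄ - μ₀)/SE = (155.47 - 147)/3.2271 = 2.6246
Critical value: ±2.576
p-value = 0.0087
Decision: reject H₀

Answer: z = 2.6246, reject H₀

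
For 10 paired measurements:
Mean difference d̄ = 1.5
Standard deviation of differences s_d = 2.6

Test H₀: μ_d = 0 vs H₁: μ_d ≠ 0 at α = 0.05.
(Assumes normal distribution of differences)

Answer: t = 1.8244, fail to reject H₀

Derivation:
df = n - 1 = 9
SE = s_d/√n = 2.6/√10 = 0.8222
t = d̄/SE = 1.5/0.8222 = 1.8244
Critical value: t_{0.025,9} = ±2.262
p-value ≈ 0.1014
Decision: fail to reject H₀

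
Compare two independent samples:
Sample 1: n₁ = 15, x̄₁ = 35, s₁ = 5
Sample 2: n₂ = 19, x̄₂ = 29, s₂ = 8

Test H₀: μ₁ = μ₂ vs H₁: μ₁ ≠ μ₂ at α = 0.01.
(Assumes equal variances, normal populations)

Pooled variance: s²_p = [14×5² + 18×8²]/(32) = 46.9375
s_p = 6.8511
SE = s_p×√(1/n₁ + 1/n₂) = 6.8511×√(1/15 + 1/19) = 2.3663
t = (x̄₁ - x̄₂)/SE = (35 - 29)/2.3663 = 2.5356
df = 32, t-critical = ±2.738
Decision: fail to reject H₀

Answer: t = 2.5356, fail to reject H₀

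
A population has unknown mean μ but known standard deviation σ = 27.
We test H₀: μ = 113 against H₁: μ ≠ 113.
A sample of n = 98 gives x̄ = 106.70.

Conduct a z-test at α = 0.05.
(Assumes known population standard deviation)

Standard error: SE = σ/√n = 27/√98 = 2.7274
z-statistic: z = (x̄ - μ₀)/SE = (106.70 - 113)/2.7274 = -2.3099
Critical value: ±1.960
p-value = 0.0209
Decision: reject H₀

Answer: z = -2.3099, reject H₀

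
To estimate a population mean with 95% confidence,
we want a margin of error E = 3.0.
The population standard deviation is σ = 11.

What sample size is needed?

Answer: n = 52

Derivation:
z_0.025 = 1.960
n = (z×σ/E)² = (1.960×11/3.0)²
n = 51.6482
Round up: n = 52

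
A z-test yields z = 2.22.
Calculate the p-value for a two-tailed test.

For z = 2.22:
p = 2×P(Z > |2.22|) = 2×(1 - Φ(2.22)) = 0.0264

Answer: p-value ≈ 0.0264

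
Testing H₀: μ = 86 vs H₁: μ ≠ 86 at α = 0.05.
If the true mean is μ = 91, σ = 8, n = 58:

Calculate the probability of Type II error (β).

Answer: β ≈ 0.0026

Derivation:
SE = σ/√n = 8/√58 = 1.0505
Critical values: μ₀ ± z_0.025×SE = 86 ± 1.960×1.0505
Acceptance region: (83.9410, 88.0590)
Under H₁ (μ = 91): z_high = (88.0590 - 91)/1.0505 = -2.7996, z_low = (83.9410 - 91)/1.0505 = -6.7197
β = P(not reject | H₁) = Φ(-2.7996) - Φ(-6.7197) ≈ 0.0026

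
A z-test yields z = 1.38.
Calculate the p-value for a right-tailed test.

For z = 1.38:
p = P(Z > 1.38) = 1 - Φ(1.38) = 0.0838

Answer: p-value ≈ 0.0838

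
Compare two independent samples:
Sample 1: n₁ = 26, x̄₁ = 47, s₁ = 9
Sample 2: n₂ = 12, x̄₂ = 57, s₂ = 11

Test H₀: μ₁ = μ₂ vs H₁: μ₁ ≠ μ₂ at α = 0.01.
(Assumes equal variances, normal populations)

Answer: t = -2.9677, reject H₀

Derivation:
Pooled variance: s²_p = [25×9² + 11×11²]/(36) = 93.2222
s_p = 9.6552
SE = s_p×√(1/n₁ + 1/n₂) = 9.6552×√(1/26 + 1/12) = 3.3696
t = (x̄₁ - x̄₂)/SE = (47 - 57)/3.3696 = -2.9677
df = 36, t-critical = ±2.719
Decision: reject H₀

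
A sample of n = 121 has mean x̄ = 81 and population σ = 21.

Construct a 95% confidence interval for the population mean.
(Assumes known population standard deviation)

Answer: (77.2582, 84.7418)

Derivation:
Confidence level: 95%, α = 0.05
z_0.025 = 1.960
SE = σ/√n = 21/√121 = 1.9091
Margin of error = 1.960 × 1.9091 = 3.7418
CI: x̄ ± margin = 81 ± 3.7418
CI: (77.2582, 84.7418)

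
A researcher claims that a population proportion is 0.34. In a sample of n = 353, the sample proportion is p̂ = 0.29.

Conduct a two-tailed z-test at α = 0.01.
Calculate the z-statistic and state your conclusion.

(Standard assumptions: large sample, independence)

Answer: z = -1.9831, fail to reject H₀

Derivation:
H₀: p = 0.34, H₁: p ≠ 0.34
Standard error: SE = √(p₀(1-p₀)/n) = √(0.34×0.66/353) = 0.025213
z-statistic: z = (p̂ - p₀)/SE = (0.29 - 0.34)/0.025213 = -1.9831
Critical value: z_0.005 = ±2.576
p-value = 0.0474
Decision: fail to reject H₀ at α = 0.01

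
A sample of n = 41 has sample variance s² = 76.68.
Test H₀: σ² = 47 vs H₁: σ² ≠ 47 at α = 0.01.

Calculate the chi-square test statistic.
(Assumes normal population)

df = n - 1 = 40
χ² = (n-1)s²/σ₀² = 40×76.68/47 = 65.2596
Critical values: χ²_{0.995,40} = 20.707, χ²_{0.005,40} = 66.766
Rejection region: χ² < 20.707 or χ² > 66.766
Decision: fail to reject H₀

Answer: χ² = 65.2596, fail to reject H₀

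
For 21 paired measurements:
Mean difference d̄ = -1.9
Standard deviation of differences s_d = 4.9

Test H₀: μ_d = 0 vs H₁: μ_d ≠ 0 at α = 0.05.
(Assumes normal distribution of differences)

Answer: t = -1.7769, fail to reject H₀

Derivation:
df = n - 1 = 20
SE = s_d/√n = 4.9/√21 = 1.0693
t = d̄/SE = -1.9/1.0693 = -1.7769
Critical value: t_{0.025,20} = ±2.086
p-value ≈ 0.0908
Decision: fail to reject H₀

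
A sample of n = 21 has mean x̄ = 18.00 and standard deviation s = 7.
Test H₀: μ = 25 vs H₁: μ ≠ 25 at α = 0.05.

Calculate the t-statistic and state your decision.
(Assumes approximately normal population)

df = n - 1 = 20
SE = s/√n = 7/√21 = 1.5275
t = (x̄ - μ₀)/SE = (18.00 - 25)/1.5275 = -4.5827
Critical value: t_{0.025,20} = ±2.086
p-value ≈ 0.0002
Decision: reject H₀

Answer: t = -4.5827, reject H₀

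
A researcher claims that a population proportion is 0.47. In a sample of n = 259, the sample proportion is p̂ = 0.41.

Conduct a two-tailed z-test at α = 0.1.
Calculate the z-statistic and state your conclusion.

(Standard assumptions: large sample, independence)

H₀: p = 0.47, H₁: p ≠ 0.47
Standard error: SE = √(p₀(1-p₀)/n) = √(0.47×0.53/259) = 0.031013
z-statistic: z = (p̂ - p₀)/SE = (0.41 - 0.47)/0.031013 = -1.9347
Critical value: z_0.05 = ±1.645
p-value = 0.0530
Decision: reject H₀ at α = 0.1

Answer: z = -1.9347, reject H₀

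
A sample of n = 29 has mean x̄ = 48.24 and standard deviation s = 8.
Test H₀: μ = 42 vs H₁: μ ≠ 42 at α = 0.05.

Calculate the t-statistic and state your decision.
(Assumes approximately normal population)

df = n - 1 = 28
SE = s/√n = 8/√29 = 1.4856
t = (x̄ - μ₀)/SE = (48.24 - 42)/1.4856 = 4.2003
Critical value: t_{0.025,28} = ±2.048
p-value ≈ 0.0002
Decision: reject H₀

Answer: t = 4.2003, reject H₀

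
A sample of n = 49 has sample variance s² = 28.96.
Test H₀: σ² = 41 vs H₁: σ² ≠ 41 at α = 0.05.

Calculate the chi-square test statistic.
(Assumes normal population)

df = n - 1 = 48
χ² = (n-1)s²/σ₀² = 48×28.96/41 = 33.9044
Critical values: χ²_{0.975,48} = 30.755, χ²_{0.025,48} = 69.023
Rejection region: χ² < 30.755 or χ² > 69.023
Decision: fail to reject H₀

Answer: χ² = 33.9044, fail to reject H₀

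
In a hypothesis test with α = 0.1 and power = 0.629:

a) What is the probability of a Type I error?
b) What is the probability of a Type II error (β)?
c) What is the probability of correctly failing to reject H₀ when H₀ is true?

a) Type I error probability = α = 0.1
b) Power = P(reject H₀ | H₁ true) = 1 - β = 0.629, so Type II error probability = β = 1 - Power = 0.371
c) P(fail to reject H₀ | H₀ true) = 1 - α = 0.9

Answer: a) 0.1, b) 0.371, c) 0.9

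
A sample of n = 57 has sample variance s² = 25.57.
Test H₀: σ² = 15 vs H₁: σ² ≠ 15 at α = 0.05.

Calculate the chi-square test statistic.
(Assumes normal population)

df = n - 1 = 56
χ² = (n-1)s²/σ₀² = 56×25.57/15 = 95.4613
Critical values: χ²_{0.975,56} = 37.212, χ²_{0.025,56} = 78.567
Rejection region: χ² < 37.212 or χ² > 78.567
Decision: reject H₀

Answer: χ² = 95.4613, reject H₀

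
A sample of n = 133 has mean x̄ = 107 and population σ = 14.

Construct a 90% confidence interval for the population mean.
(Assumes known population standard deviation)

Confidence level: 90%, α = 0.1
z_0.05 = 1.645
SE = σ/√n = 14/√133 = 1.2140
Margin of error = 1.645 × 1.2140 = 1.9970
CI: x̄ ± margin = 107 ± 1.9970
CI: (105.0030, 108.9970)

Answer: (105.0030, 108.9970)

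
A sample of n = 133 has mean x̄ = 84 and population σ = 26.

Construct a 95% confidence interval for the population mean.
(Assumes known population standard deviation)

Confidence level: 95%, α = 0.05
z_0.025 = 1.960
SE = σ/√n = 26/√133 = 2.2545
Margin of error = 1.960 × 2.2545 = 4.4188
CI: x̄ ± margin = 84 ± 4.4188
CI: (79.5812, 88.4188)

Answer: (79.5812, 88.4188)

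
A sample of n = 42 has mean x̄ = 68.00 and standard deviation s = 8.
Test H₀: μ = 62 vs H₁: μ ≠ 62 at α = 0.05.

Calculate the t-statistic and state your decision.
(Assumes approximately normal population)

df = n - 1 = 41
SE = s/√n = 8/√42 = 1.2344
t = (x̄ - μ₀)/SE = (68.00 - 62)/1.2344 = 4.8607
Critical value: t_{0.025,41} = ±2.020
p-value < 0.0001
Decision: reject H₀

Answer: t = 4.8607, reject H₀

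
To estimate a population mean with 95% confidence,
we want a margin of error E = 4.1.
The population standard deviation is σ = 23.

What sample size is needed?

Answer: n = 121

Derivation:
z_0.025 = 1.960
n = (z×σ/E)² = (1.960×23/4.1)²
n = 120.8927
Round up: n = 121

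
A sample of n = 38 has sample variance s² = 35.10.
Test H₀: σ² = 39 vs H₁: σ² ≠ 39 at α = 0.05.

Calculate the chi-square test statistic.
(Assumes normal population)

df = n - 1 = 37
χ² = (n-1)s²/σ₀² = 37×35.10/39 = 33.3000
Critical values: χ²_{0.975,37} = 22.106, χ²_{0.025,37} = 55.668
Rejection region: χ² < 22.106 or χ² > 55.668
Decision: fail to reject H₀

Answer: χ² = 33.3000, fail to reject H₀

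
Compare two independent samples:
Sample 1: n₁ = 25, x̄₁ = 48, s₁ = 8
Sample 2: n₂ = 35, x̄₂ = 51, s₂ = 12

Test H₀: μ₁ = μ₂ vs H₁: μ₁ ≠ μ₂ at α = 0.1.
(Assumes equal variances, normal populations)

Pooled variance: s²_p = [24×8² + 34×12²]/(58) = 110.8966
s_p = 10.5307
SE = s_p×√(1/n₁ + 1/n₂) = 10.5307×√(1/25 + 1/35) = 2.7576
t = (x̄₁ - x̄₂)/SE = (48 - 51)/2.7576 = -1.0879
df = 58, t-critical = ±1.672
Decision: fail to reject H₀

Answer: t = -1.0879, fail to reject H₀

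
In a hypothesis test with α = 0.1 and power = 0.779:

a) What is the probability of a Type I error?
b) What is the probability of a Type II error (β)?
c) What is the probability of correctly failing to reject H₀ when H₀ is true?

Answer: a) 0.1, b) 0.221, c) 0.9

Derivation:
a) Type I error probability = α = 0.1
b) Power = P(reject H₀ | H₁ true) = 1 - β = 0.779, so Type II error probability = β = 1 - Power = 0.221
c) P(fail to reject H₀ | H₀ true) = 1 - α = 0.9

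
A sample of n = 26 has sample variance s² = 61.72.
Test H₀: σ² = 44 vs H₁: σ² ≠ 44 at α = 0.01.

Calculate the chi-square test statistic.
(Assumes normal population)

Answer: χ² = 35.0682, fail to reject H₀

Derivation:
df = n - 1 = 25
χ² = (n-1)s²/σ₀² = 25×61.72/44 = 35.0682
Critical values: χ²_{0.995,25} = 10.520, χ²_{0.005,25} = 46.928
Rejection region: χ² < 10.520 or χ² > 46.928
Decision: fail to reject H₀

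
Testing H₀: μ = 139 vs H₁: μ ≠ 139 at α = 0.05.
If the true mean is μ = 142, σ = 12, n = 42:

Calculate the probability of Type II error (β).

Answer: β ≈ 0.6328

Derivation:
SE = σ/√n = 12/√42 = 1.8516
Critical values: μ₀ ± z_0.025×SE = 139 ± 1.960×1.8516
Acceptance region: (135.3709, 142.6291)
Under H₁ (μ = 142): z_high = (142.6291 - 142)/1.8516 = 0.3398, z_low = (135.3709 - 142)/1.8516 = -3.5802
β = P(not reject | H₁) = Φ(0.3398) - Φ(-3.5802) ≈ 0.6328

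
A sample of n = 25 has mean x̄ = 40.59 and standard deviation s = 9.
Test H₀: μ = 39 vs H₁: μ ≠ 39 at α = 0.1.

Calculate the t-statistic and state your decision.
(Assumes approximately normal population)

df = n - 1 = 24
SE = s/√n = 9/√25 = 1.8000
t = (x̄ - μ₀)/SE = (40.59 - 39)/1.8000 = 0.8833
Critical value: t_{0.05,24} = ±1.711
p-value ≈ 0.3858
Decision: fail to reject H₀

Answer: t = 0.8833, fail to reject H₀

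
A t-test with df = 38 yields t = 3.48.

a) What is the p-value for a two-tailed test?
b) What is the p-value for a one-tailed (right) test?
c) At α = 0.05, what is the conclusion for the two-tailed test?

Using t-distribution with df = 38:
a) Two-tailed: p = 2×P(T > 3.48) = 0.0013
b) One-tailed: p = P(T > 3.48) = 0.0006
c) 0.0013 < 0.05, reject H₀

Answer: a) 0.0013, b) 0.0006, c) reject H₀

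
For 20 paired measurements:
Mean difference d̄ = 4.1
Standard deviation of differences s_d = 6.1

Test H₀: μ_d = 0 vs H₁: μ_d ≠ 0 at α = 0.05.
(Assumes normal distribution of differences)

Answer: t = 3.0059, reject H₀

Derivation:
df = n - 1 = 19
SE = s_d/√n = 6.1/√20 = 1.3640
t = d̄/SE = 4.1/1.3640 = 3.0059
Critical value: t_{0.025,19} = ±2.093
p-value ≈ 0.0073
Decision: reject H₀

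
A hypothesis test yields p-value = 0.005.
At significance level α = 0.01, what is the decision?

Compare p-value to α:
0.005 < 0.01
Decision: reject H₀

Answer: reject H₀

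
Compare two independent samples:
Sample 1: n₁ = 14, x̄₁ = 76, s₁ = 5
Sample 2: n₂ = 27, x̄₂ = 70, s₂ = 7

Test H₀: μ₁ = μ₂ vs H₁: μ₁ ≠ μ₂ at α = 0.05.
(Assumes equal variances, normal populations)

Answer: t = 2.8452, reject H₀

Derivation:
Pooled variance: s²_p = [13×5² + 26×7²]/(39) = 41.0000
s_p = 6.4031
SE = s_p×√(1/n₁ + 1/n₂) = 6.4031×√(1/14 + 1/27) = 2.1088
t = (x̄₁ - x̄₂)/SE = (76 - 70)/2.1088 = 2.8452
df = 39, t-critical = ±2.023
Decision: reject H₀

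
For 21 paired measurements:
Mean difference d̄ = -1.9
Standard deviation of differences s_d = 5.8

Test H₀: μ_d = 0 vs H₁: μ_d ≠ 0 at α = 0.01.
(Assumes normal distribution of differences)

df = n - 1 = 20
SE = s_d/√n = 5.8/√21 = 1.2657
t = d̄/SE = -1.9/1.2657 = -1.5011
Critical value: t_{0.005,20} = ±2.845
p-value ≈ 0.1490
Decision: fail to reject H₀

Answer: t = -1.5011, fail to reject H₀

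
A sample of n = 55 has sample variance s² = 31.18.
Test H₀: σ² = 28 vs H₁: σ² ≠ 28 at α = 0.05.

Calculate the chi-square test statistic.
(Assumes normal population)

Answer: χ² = 60.1329, fail to reject H₀

Derivation:
df = n - 1 = 54
χ² = (n-1)s²/σ₀² = 54×31.18/28 = 60.1329
Critical values: χ²_{0.975,54} = 35.586, χ²_{0.025,54} = 76.192
Rejection region: χ² < 35.586 or χ² > 76.192
Decision: fail to reject H₀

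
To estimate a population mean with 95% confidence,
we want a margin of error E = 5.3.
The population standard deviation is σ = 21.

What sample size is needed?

z_0.025 = 1.960
n = (z×σ/E)² = (1.960×21/5.3)²
n = 60.3113
Round up: n = 61

Answer: n = 61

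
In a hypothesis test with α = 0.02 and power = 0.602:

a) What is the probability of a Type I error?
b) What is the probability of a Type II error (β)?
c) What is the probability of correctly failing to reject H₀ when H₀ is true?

Answer: a) 0.02, b) 0.398, c) 0.98

Derivation:
a) Type I error probability = α = 0.02
b) Power = P(reject H₀ | H₁ true) = 1 - β = 0.602, so Type II error probability = β = 1 - Power = 0.398
c) P(fail to reject H₀ | H₀ true) = 1 - α = 0.98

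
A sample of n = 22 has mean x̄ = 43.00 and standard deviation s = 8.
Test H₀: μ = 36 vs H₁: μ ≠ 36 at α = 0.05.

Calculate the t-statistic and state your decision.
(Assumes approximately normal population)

df = n - 1 = 21
SE = s/√n = 8/√22 = 1.7056
t = (x̄ - μ₀)/SE = (43.00 - 36)/1.7056 = 4.1041
Critical value: t_{0.025,21} = ±2.080
p-value ≈ 0.0005
Decision: reject H₀

Answer: t = 4.1041, reject H₀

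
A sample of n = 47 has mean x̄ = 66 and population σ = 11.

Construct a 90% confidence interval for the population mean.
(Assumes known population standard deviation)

Confidence level: 90%, α = 0.1
z_0.05 = 1.645
SE = σ/√n = 11/√47 = 1.6045
Margin of error = 1.645 × 1.6045 = 2.6394
CI: x̄ ± margin = 66 ± 2.6394
CI: (63.3606, 68.6394)

Answer: (63.3606, 68.6394)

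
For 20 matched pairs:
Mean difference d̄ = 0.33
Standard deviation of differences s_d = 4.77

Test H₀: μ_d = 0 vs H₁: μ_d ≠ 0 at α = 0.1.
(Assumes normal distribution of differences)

Answer: t = 0.3094, fail to reject H₀

Derivation:
df = n - 1 = 19
SE = s_d/√n = 4.77/√20 = 1.0666
t = d̄/SE = 0.33/1.0666 = 0.3094
Critical value: t_{0.05,19} = ±1.729
p-value ≈ 0.7604
Decision: fail to reject H₀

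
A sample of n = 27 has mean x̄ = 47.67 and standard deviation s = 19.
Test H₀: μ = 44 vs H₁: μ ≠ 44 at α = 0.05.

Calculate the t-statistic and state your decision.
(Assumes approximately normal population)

Answer: t = 1.0037, fail to reject H₀

Derivation:
df = n - 1 = 26
SE = s/√n = 19/√27 = 3.6566
t = (x̄ - μ₀)/SE = (47.67 - 44)/3.6566 = 1.0037
Critical value: t_{0.025,26} = ±2.056
p-value ≈ 0.3248
Decision: fail to reject H₀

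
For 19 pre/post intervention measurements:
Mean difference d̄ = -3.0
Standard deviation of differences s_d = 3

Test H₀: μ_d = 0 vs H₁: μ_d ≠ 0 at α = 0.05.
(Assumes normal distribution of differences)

Answer: t = -4.3592, reject H₀

Derivation:
df = n - 1 = 18
SE = s_d/√n = 3/√19 = 0.6882
t = d̄/SE = -3.0/0.6882 = -4.3592
Critical value: t_{0.025,18} = ±2.101
p-value ≈ 0.0004
Decision: reject H₀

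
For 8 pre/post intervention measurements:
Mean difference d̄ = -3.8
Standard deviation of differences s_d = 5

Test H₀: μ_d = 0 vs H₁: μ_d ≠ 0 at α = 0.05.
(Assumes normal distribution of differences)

df = n - 1 = 7
SE = s_d/√n = 5/√8 = 1.7678
t = d̄/SE = -3.8/1.7678 = -2.1496
Critical value: t_{0.025,7} = ±2.365
p-value ≈ 0.0687
Decision: fail to reject H₀

Answer: t = -2.1496, fail to reject H₀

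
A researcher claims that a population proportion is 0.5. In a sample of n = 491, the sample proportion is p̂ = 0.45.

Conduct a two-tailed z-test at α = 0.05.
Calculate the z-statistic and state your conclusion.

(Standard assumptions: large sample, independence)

H₀: p = 0.5, H₁: p ≠ 0.5
Standard error: SE = √(p₀(1-p₀)/n) = √(0.5×0.5/491) = 0.022565
z-statistic: z = (p̂ - p₀)/SE = (0.45 - 0.5)/0.022565 = -2.2158
Critical value: z_0.025 = ±1.960
p-value = 0.0267
Decision: reject H₀ at α = 0.05

Answer: z = -2.2158, reject H₀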